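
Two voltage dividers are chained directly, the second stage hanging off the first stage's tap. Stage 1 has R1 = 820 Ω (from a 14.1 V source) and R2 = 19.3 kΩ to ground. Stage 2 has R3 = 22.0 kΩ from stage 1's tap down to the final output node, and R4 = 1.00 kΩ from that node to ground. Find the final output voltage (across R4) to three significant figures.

V_out ≈ 0.569 V

Stage 2 presents R3+R4 = 23000 Ω as a load on stage 1's tap.
Stage 1's lower leg becomes R2‖(R3+R4) = 10490 Ω, so V_mid = 14.1 × 10490/11310 = 13.08 V.
Stage 2 is itself unloaded: V_out = V_mid × R4/(R3+R4) = 13.08 × 1000/23000 = 0.569 V.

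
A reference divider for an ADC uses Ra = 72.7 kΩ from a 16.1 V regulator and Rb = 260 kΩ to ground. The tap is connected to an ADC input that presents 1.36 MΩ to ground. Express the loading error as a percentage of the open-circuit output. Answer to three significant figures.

4.01 %

The divider's output (Thévenin) resistance is Ra‖Rb = 56.81 kΩ.
Fractional drop under load = R_th/(R_th + R_L) = 56.81 / (56.81 + 1360) = 0.04010.
So the output falls by 4.01 %.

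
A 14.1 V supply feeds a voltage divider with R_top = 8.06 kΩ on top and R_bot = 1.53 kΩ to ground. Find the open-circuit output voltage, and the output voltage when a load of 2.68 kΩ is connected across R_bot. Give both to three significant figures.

Unloaded: 2.25 V; loaded: 1.52 V

Open-circuit: V = 14.1 × 1.53/(8.06 + 1.53) = 2.25 V.
With the load, R_bot becomes R_bot‖R_L = 0.9740 kΩ, so V = 14.1 × 0.9740/9.034 = 1.52 V.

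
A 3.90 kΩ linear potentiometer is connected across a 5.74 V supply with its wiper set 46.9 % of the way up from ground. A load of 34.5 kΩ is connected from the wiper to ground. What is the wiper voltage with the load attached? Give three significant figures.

V ≈ 2.62 V

The wiper splits the pot into (1−α)R = 2.071 kΩ above and αR = 1.829 kΩ below.
Lower section ‖ load = 1.737 kΩ.
V_wiper = 5.74 × 1.737/(2.071 + 1.737) = 2.62 V.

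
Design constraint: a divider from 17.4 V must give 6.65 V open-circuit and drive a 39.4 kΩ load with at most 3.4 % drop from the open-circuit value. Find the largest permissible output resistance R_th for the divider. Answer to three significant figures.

R_th ≤ 1.39 kΩ

Loading drop = R_th/(R_th + R_L) ≤ 0.0340, so R_th ≤ R_L · ε/(1−ε) = 39.4 kΩ × 0.0340/0.9660 = 1.39 kΩ.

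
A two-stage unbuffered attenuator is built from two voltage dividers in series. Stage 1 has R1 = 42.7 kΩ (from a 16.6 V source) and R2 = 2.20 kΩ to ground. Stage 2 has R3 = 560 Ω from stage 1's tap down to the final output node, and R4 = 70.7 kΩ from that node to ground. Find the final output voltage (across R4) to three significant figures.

Stage 2 presents R3+R4 = 71260 Ω as a load on stage 1's tap.
Stage 1's lower leg becomes R2‖(R3+R4) = 2134 Ω, so V_mid = 16.6 × 2134/44830 = 0.7902 V.
Stage 2 is itself unloaded: V_out = V_mid × R4/(R3+R4) = 0.7902 × 70700/71260 = 0.784 V.

V_out ≈ 0.784 V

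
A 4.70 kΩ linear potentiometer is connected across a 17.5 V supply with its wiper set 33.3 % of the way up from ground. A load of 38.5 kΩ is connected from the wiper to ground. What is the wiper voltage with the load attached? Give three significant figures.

V ≈ 5.67 V

The wiper splits the pot into (1−α)R = 3.135 kΩ above and αR = 1.565 kΩ below.
Lower section ‖ load = 1.504 kΩ.
V_wiper = 17.5 × 1.504/(3.135 + 1.504) = 5.67 V.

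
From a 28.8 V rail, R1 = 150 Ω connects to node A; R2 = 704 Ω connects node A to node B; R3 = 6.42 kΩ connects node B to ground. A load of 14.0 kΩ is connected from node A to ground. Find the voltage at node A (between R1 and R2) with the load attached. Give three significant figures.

Below node A the series string R2+R3 = 7124 Ω sits in parallel with the 14000 Ω load: 4721 Ω.
V_A = 28.8 × 4721/(150 + 4721) = 27.9 V.

V ≈ 27.9 V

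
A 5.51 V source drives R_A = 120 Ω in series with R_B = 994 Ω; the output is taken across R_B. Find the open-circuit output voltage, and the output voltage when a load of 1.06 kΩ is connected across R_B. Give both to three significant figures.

Open-circuit: V = 5.51 × 994/(120 + 994) = 4.92 V.
With the load, R_B becomes R_B‖R_L = 513.0 Ω, so V = 5.51 × 513.0/633.0 = 4.47 V.

Unloaded: 4.92 V; loaded: 4.47 V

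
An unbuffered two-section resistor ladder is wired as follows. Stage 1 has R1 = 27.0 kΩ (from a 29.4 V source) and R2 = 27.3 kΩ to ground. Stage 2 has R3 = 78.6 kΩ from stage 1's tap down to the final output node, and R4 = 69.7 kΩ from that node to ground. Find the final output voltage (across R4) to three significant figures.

V_out ≈ 6.36 V

Stage 2 presents R3+R4 = 148.3 kΩ as a load on stage 1's tap.
Stage 1's lower leg becomes R2‖(R3+R4) = 23.06 kΩ, so V_mid = 29.4 × 23.06/50.06 = 13.54 V.
Stage 2 is itself unloaded: V_out = V_mid × R4/(R3+R4) = 13.54 × 69.7/148.3 = 6.36 V.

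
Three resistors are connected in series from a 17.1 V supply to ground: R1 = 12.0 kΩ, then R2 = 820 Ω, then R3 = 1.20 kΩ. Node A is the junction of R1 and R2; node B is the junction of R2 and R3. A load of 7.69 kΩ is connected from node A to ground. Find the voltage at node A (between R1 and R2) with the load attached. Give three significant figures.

Below node A the series string R2+R3 = 2020 Ω sits in parallel with the 7690 Ω load: 1600 Ω.
V_A = 17.1 × 1600/(12000 + 1600) = 2.01 V.

V ≈ 2.01 V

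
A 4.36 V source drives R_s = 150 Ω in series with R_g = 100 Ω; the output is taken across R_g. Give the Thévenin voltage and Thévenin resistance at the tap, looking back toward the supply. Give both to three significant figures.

V_th is the open-circuit tap voltage: 4.36 × 100/(150 + 100) = 1.74 V.
With the supply zeroed, R_s and R_g appear in parallel from the tap: R_th = R_s‖R_g = (150 × 100)/250.0 = 60.0 Ω.

V_th = 1.74 V, R_th = 60.0 Ω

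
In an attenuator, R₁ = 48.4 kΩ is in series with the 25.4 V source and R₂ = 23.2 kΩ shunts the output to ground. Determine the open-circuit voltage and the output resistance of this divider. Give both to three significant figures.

V_th = 8.23 V, R_th = 15.7 kΩ

V_th is the open-circuit tap voltage: 25.4 × 23.2/(48.4 + 23.2) = 8.23 V.
With the supply zeroed, R₁ and R₂ appear in parallel from the tap: R_th = R₁‖R₂ = (48.4 × 23.2)/71.60 = 15.7 kΩ.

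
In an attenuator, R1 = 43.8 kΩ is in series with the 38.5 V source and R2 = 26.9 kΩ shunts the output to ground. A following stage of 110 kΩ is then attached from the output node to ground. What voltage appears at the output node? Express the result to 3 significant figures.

V_out ≈ 12.7 V

The load sits in parallel with R2: R2‖R_L = (26.9 × 110) / (26.9 + 110) = 21.61 kΩ.
V_out = 38.5 × 21.61 / (43.8 + 21.61) = 38.5 × 21.61/65.41 = 12.7 V.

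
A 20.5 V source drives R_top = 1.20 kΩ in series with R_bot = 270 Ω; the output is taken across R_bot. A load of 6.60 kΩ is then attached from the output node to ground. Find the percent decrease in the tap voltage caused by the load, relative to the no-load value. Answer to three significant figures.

3.23 %

The divider's output (Thévenin) resistance is R_top‖R_bot = 220.4 Ω.
Fractional drop under load = R_th/(R_th + R_L) = 220.4 / (220.4 + 6600) = 0.03232.
So the output falls by 3.23 %.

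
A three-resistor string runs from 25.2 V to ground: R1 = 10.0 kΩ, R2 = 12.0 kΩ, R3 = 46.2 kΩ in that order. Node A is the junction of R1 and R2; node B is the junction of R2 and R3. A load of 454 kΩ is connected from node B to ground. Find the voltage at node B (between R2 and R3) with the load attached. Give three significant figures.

V ≈ 16.5 V

At node B, R3 is in parallel with the load: R3‖R_L = 41.93 kΩ.
Below node A the resistance is R2 + (R3‖R_L) = 53.93 kΩ, so V_A = 25.2 × 53.93/63.93 = 21.26 V.
Then V_B = V_A × (R3‖R_L)/(R2 + R3‖R_L) = 21.26 × 41.93/53.93 = 16.5 V.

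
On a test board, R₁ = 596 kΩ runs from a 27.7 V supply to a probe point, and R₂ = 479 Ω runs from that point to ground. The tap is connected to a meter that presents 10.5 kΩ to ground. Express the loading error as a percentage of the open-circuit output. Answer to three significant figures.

4.36 %

The divider's output (Thévenin) resistance is R₁‖R₂ = 478.6 Ω.
Fractional drop under load = R_th/(R_th + R_L) = 478.6 / (478.6 + 10500) = 0.04360.
So the output falls by 4.36 %.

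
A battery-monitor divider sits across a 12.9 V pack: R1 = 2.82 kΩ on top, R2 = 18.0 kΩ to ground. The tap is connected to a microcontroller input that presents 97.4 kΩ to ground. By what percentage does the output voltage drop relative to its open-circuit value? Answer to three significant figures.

The divider's output (Thévenin) resistance is R1‖R2 = 2.438 kΩ.
Fractional drop under load = R_th/(R_th + R_L) = 2.438 / (2.438 + 97.4) = 0.02442.
So the output falls by 2.44 %.

2.44 %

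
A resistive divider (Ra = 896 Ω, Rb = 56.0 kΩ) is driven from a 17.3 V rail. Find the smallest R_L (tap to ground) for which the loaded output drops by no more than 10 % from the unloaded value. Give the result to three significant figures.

R_L(min) ≈ 7.94 kΩ

Output resistance R_th = Ra‖Rb = (896 × 56000)/56900 = 881.9 Ω.
The fractional drop is R_th/(R_th + R_L); requiring this ≤ 0.100 gives R_L ≥ R_th(1/0.100 − 1) = 881.9 × 9.000 = 7.94 kΩ.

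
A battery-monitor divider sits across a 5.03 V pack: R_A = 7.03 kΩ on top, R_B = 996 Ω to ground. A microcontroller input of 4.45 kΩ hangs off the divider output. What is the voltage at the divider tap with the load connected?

V_out ≈ 0.522 V

The load sits in parallel with R_B: R_B‖R_L = (996 × 4450) / (996 + 4450) = 813.8 Ω.
V_out = 5.03 × 813.8 / (7030 + 813.8) = 5.03 × 813.8/7844 = 0.522 V.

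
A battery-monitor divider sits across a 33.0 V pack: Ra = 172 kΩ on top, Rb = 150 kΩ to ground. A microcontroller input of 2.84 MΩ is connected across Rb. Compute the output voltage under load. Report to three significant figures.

V_out ≈ 15.0 V

The load sits in parallel with Rb: Rb‖R_L = (150 × 2840) / (150 + 2840) = 142.5 kΩ.
V_out = 33.0 × 142.5 / (172 + 142.5) = 33.0 × 142.5/314.5 = 15.0 V.
(Unloaded it would have been 15.4 V.)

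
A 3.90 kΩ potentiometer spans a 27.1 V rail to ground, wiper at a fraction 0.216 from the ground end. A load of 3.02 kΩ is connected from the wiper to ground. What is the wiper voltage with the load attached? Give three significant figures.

V ≈ 4.80 V

The wiper splits the pot into (1−α)R = 3058 Ω above and αR = 842.4 Ω below.
Lower section ‖ load = 658.7 Ω.
V_wiper = 27.1 × 658.7/(3058 + 658.7) = 4.80 V.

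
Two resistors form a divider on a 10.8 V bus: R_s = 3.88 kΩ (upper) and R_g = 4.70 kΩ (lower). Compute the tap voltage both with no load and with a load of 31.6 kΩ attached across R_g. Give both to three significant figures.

Unloaded: 5.92 V; loaded: 5.54 V

Open-circuit: V = 10.8 × 4.70/(3.88 + 4.70) = 5.92 V.
With the load, R_g becomes R_g‖R_L = 4.091 kΩ, so V = 10.8 × 4.091/7.971 = 5.54 V.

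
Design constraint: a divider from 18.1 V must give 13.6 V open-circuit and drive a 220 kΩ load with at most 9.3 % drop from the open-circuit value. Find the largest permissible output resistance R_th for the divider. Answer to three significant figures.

Loading drop = R_th/(R_th + R_L) ≤ 0.0930, so R_th ≤ R_L · ε/(1−ε) = 220 kΩ × 0.0930/0.9070 = 22.6 kΩ.
(Any R1, R2 with R2/(R1+R2) = 0.751 and R1‖R2 ≤ 22.6 kΩ will meet the spec.)

R_th ≤ 22.6 kΩ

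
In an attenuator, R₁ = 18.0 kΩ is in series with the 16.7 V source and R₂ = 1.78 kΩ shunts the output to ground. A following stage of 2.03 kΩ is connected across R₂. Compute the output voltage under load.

V_out ≈ 0.836 V

The load sits in parallel with R₂: R₂‖R_L = (1.78 × 2.03) / (1.78 + 2.03) = 0.9484 kΩ.
V_out = 16.7 × 0.9484 / (18.0 + 0.9484) = 16.7 × 0.9484/18.95 = 0.836 V.
(Unloaded it would have been 1.50 V.)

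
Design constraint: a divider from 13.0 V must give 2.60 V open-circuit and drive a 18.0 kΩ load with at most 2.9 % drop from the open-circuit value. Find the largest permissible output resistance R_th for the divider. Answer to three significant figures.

Loading drop = R_th/(R_th + R_L) ≤ 0.0290, so R_th ≤ R_L · ε/(1−ε) = 18.0 kΩ × 0.0290/0.9710 = 538 Ω.
(Any R1, R2 with R2/(R1+R2) = 0.200 and R1‖R2 ≤ 538 Ω will meet the spec.)

R_th ≤ 538 Ω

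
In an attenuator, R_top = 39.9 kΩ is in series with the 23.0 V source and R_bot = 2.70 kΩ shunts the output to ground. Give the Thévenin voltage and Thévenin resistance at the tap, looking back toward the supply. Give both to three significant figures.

V_th is the open-circuit tap voltage: 23.0 × 2.70/(39.9 + 2.70) = 1.46 V.
With the supply zeroed, R_top and R_bot appear in parallel from the tap: R_th = R_top‖R_bot = (39.9 × 2.70)/42.60 = 2.53 kΩ.

V_th = 1.46 V, R_th = 2.53 kΩ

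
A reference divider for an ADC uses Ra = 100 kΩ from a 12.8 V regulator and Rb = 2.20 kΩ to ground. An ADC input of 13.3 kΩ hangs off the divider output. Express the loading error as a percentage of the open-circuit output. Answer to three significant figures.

The divider's output (Thévenin) resistance is Ra‖Rb = 2.153 kΩ.
Fractional drop under load = R_th/(R_th + R_L) = 2.153 / (2.153 + 13.3) = 0.1393.
So the output falls by 13.9 %.

13.9 %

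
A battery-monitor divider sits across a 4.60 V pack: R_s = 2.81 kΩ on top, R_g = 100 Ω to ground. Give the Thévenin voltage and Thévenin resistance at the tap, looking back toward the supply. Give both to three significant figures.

V_th = 0.158 V, R_th = 96.6 Ω

V_th is the open-circuit tap voltage: 4.60 × 100/(2810 + 100) = 0.158 V.
With the supply zeroed, R_s and R_g appear in parallel from the tap: R_th = R_s‖R_g = (2810 × 100)/2910 = 96.6 Ω.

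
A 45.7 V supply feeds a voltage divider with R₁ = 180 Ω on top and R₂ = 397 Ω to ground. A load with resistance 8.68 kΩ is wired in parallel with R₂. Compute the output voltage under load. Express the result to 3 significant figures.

V_out ≈ 31.0 V

The load sits in parallel with R₂: R₂‖R_L = (397 × 8680) / (397 + 8680) = 379.6 Ω.
V_out = 45.7 × 379.6 / (180 + 379.6) = 45.7 × 379.6/559.6 = 31.0 V.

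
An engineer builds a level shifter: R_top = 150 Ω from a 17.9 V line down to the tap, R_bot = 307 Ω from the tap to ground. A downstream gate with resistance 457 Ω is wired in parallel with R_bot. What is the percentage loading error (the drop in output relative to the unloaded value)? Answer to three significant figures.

Unloaded V = 17.9 × 307/457.0 = 12.02 V.
Loaded: R_bot‖R_L = 183.6 Ω, giving V = 17.9 × 183.6/333.6 = 9.852 V.
Drop = (12.02 − 9.852) / 12.02 = 18.1 %.

18.1 %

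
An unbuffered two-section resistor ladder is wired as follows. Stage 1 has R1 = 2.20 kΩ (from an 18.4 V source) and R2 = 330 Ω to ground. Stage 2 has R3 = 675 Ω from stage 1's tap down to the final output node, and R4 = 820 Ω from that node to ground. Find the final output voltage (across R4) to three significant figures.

Stage 2 presents R3+R4 = 1495 Ω as a load on stage 1's tap.
Stage 1's lower leg becomes R2‖(R3+R4) = 270.3 Ω, so V_mid = 18.4 × 270.3/2470 = 2.014 V.
Stage 2 is itself unloaded: V_out = V_mid × R4/(R3+R4) = 2.014 × 820/1495 = 1.10 V.

V_out ≈ 1.10 V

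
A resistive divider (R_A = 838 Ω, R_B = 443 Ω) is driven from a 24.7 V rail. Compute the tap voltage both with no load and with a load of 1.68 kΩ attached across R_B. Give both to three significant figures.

Unloaded: 8.54 V; loaded: 7.29 V

Open-circuit: V = 24.7 × 443/(838 + 443) = 8.54 V.
With the load, R_B becomes R_B‖R_L = 350.6 Ω, so V = 24.7 × 350.6/1189 = 7.29 V.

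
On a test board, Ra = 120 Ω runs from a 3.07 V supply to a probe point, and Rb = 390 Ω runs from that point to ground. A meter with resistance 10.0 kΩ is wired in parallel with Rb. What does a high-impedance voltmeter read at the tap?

The load sits in parallel with Rb: Rb‖R_L = (390 × 10000) / (390 + 10000) = 375.4 Ω.
V_out = 3.07 × 375.4 / (120 + 375.4) = 3.07 × 375.4/495.4 = 2.33 V.

V_out ≈ 2.33 V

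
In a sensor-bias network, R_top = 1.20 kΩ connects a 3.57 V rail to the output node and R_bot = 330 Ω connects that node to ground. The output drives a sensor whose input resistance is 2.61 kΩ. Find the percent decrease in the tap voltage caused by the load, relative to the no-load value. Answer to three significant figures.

Unloaded V = 3.57 × 330/1530 = 0.77000 V.
Loaded: R_bot‖R_L = 293.0 Ω, giving V = 3.57 × 293.0/1493 = 0.70053 V.
Drop = (0.77000 − 0.70053) / 0.77000 = 9.02 %.

9.02 %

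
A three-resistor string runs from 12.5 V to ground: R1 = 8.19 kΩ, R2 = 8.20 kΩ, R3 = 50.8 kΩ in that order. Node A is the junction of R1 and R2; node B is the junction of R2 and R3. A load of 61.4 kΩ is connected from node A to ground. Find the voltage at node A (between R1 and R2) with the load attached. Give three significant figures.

V ≈ 9.83 V

Below node A the series string R2+R3 = 59.00 kΩ sits in parallel with the 61.4 kΩ load: 30.09 kΩ.
V_A = 12.5 × 30.09/(8.19 + 30.09) = 9.83 V.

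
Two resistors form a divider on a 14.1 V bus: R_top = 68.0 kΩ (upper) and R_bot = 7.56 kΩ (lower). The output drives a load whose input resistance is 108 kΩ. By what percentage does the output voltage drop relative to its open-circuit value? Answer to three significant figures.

5.93 %

The divider's output (Thévenin) resistance is R_top‖R_bot = 6.804 kΩ.
Fractional drop under load = R_th/(R_th + R_L) = 6.804 / (6.804 + 108) = 0.05926.
So the output falls by 5.93 %.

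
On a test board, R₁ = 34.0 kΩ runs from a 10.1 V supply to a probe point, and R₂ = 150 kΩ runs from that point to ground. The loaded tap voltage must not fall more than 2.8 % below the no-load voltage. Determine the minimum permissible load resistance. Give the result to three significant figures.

R_L(min) ≈ 962 kΩ

Output resistance R_th = R₁‖R₂ = (34.0 × 150)/184.0 = 27.72 kΩ.
The fractional drop is R_th/(R_th + R_L); requiring this ≤ 0.0280 gives R_L ≥ R_th(1/0.0280 − 1) = 27.72 × 34.71 = 962 kΩ.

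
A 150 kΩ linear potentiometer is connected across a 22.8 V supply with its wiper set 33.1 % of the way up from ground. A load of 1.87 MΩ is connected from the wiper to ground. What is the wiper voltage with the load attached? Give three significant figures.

The wiper splits the pot into (1−α)R = 100.3 kΩ above and αR = 49.65 kΩ below.
Lower section ‖ load = 48.37 kΩ.
V_wiper = 22.8 × 48.37/(100.3 + 48.37) = 7.42 V.

V ≈ 7.42 V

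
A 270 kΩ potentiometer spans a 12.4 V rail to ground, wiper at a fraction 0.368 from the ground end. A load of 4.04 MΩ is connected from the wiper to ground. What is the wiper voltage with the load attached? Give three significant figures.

V ≈ 4.49 V

The wiper splits the pot into (1−α)R = 170.6 kΩ above and αR = 99.36 kΩ below.
Lower section ‖ load = 96.97 kΩ.
V_wiper = 12.4 × 96.97/(170.6 + 96.97) = 4.49 V.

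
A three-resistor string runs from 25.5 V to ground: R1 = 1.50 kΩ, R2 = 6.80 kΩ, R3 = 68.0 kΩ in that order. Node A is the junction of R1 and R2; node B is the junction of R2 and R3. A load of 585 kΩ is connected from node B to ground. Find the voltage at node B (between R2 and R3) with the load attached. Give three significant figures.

V ≈ 22.4 V

At node B, R3 is in parallel with the load: R3‖R_L = 60.92 kΩ.
Below node A the resistance is R2 + (R3‖R_L) = 67.72 kΩ, so V_A = 25.5 × 67.72/69.22 = 24.95 V.
Then V_B = V_A × (R3‖R_L)/(R2 + R3‖R_L) = 24.95 × 60.92/67.72 = 22.4 V.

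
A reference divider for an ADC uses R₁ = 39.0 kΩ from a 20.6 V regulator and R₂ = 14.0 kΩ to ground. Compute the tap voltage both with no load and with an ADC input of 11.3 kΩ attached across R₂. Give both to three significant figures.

Unloaded: 5.44 V; loaded: 2.85 V

Open-circuit: V = 20.6 × 14.0/(39.0 + 14.0) = 5.44 V.
With the load, R₂ becomes R₂‖R_L = 6.253 kΩ, so V = 20.6 × 6.253/45.25 = 2.85 V.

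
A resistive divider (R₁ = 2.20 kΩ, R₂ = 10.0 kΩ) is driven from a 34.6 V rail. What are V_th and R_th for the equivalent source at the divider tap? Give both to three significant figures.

V_th = 28.4 V, R_th = 1.80 kΩ

V_th is the open-circuit tap voltage: 34.6 × 10.0/(2.20 + 10.0) = 28.4 V.
With the supply zeroed, R₁ and R₂ appear in parallel from the tap: R_th = R₁‖R₂ = (2.20 × 10.0)/12.20 = 1.80 kΩ.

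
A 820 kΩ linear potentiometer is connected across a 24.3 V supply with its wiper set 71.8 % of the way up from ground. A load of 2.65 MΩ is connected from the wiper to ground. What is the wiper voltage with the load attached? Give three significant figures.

V ≈ 16.4 V

The wiper splits the pot into (1−α)R = 231.2 kΩ above and αR = 588.8 kΩ below.
Lower section ‖ load = 481.7 kΩ.
V_wiper = 24.3 × 481.7/(231.2 + 481.7) = 16.4 V.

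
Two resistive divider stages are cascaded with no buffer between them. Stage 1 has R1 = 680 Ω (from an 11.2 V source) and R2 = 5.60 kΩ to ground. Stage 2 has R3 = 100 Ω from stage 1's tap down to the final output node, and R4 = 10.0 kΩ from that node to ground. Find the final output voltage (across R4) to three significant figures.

Stage 2 presents R3+R4 = 10100 Ω as a load on stage 1's tap.
Stage 1's lower leg becomes R2‖(R3+R4) = 3603 Ω, so V_mid = 11.2 × 3603/4283 = 9.422 V.
Stage 2 is itself unloaded: V_out = V_mid × R4/(R3+R4) = 9.422 × 10000/10100 = 9.33 V.

V_out ≈ 9.33 V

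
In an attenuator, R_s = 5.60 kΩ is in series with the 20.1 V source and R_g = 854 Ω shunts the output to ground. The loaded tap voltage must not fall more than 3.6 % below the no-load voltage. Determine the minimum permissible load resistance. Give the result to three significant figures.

R_L(min) ≈ 19.8 kΩ

Output resistance R_th = R_s‖R_g = (5600 × 854)/6454 = 741.0 Ω.
The fractional drop is R_th/(R_th + R_L); requiring this ≤ 0.0360 gives R_L ≥ R_th(1/0.0360 − 1) = 741.0 × 26.78 = 19.8 kΩ.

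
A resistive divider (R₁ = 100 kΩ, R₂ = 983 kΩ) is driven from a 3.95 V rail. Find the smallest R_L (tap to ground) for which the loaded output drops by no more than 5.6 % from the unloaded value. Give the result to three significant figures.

Output resistance R_th = R₁‖R₂ = (100 × 983)/1083 = 90.77 kΩ.
The fractional drop is R_th/(R_th + R_L); requiring this ≤ 0.0560 gives R_L ≥ R_th(1/0.0560 − 1) = 90.77 × 16.86 = 1.53 MΩ.

R_L(min) ≈ 1.53 MΩ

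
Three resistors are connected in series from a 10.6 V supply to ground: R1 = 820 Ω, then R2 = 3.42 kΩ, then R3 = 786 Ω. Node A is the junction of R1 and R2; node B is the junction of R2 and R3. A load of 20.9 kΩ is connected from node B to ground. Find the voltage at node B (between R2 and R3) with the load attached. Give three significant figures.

V ≈ 1.61 V

At node B, R3 is in parallel with the load: R3‖R_L = 757.5 Ω.
Below node A the resistance is R2 + (R3‖R_L) = 4178 Ω, so V_A = 10.6 × 4178/4998 = 8.861 V.
Then V_B = V_A × (R3‖R_L)/(R2 + R3‖R_L) = 8.861 × 757.5/4178 = 1.61 V.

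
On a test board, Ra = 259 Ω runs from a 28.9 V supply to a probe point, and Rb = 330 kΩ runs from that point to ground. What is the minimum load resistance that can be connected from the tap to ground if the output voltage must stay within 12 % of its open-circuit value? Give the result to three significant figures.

Output resistance R_th = Ra‖Rb = (259 × 330000)/330300 = 258.8 Ω.
The fractional drop is R_th/(R_th + R_L); requiring this ≤ 0.120 gives R_L ≥ R_th(1/0.120 − 1) = 258.8 × 7.333 = 1.90 kΩ.

R_L(min) ≈ 1.90 kΩ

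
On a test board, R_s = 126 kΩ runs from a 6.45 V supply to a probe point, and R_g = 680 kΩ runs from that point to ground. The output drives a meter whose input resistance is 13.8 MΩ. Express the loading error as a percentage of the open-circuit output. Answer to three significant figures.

The divider's output (Thévenin) resistance is R_s‖R_g = 106.3 kΩ.
Fractional drop under load = R_th/(R_th + R_L) = 106.3 / (106.3 + 13800) = 0.007644.
So the output falls by 0.764 %.

0.764 %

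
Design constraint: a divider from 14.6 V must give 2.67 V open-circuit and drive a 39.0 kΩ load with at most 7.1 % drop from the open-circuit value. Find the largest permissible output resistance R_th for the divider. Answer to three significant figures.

Loading drop = R_th/(R_th + R_L) ≤ 0.0710, so R_th ≤ R_L · ε/(1−ε) = 39.0 kΩ × 0.0710/0.9290 = 2.98 kΩ.
(Any R1, R2 with R2/(R1+R2) = 0.183 and R1‖R2 ≤ 2.98 kΩ will meet the spec.)

R_th ≤ 2.98 kΩ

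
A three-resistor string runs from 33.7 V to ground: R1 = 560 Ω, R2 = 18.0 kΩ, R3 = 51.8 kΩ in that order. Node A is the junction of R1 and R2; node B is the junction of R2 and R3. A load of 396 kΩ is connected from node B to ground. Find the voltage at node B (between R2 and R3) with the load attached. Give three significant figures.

V ≈ 24.0 V

At node B, R3 is in parallel with the load: R3‖R_L = 45810 Ω.
Below node A the resistance is R2 + (R3‖R_L) = 63810 Ω, so V_A = 33.7 × 63810/64370 = 33.41 V.
Then V_B = V_A × (R3‖R_L)/(R2 + R3‖R_L) = 33.41 × 45810/63810 = 24.0 V.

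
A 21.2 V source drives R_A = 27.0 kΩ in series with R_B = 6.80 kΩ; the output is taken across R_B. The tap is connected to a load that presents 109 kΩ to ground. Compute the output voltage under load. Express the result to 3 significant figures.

The load sits in parallel with R_B: R_B‖R_L = (6.80 × 109) / (6.80 + 109) = 6.401 kΩ.
V_out = 21.2 × 6.401 / (27.0 + 6.401) = 21.2 × 6.401/33.40 = 4.06 V.
(Unloaded it would have been 4.27 V.)

V_out ≈ 4.06 V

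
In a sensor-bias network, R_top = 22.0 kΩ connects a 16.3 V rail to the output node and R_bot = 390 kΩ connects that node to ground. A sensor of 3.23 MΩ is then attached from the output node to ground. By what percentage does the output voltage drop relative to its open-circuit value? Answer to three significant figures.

The divider's output (Thévenin) resistance is R_top‖R_bot = 20.83 kΩ.
Fractional drop under load = R_th/(R_th + R_L) = 20.83 / (20.83 + 3230) = 0.006406.
So the output falls by 0.641 %.

0.641 %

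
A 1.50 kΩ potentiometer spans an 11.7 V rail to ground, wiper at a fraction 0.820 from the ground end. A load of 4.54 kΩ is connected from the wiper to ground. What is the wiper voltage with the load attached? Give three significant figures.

V ≈ 9.15 V

The wiper splits the pot into (1−α)R = 270.0 Ω above and αR = 1230 Ω below.
Lower section ‖ load = 967.8 Ω.
V_wiper = 11.7 × 967.8/(270.0 + 967.8) = 9.15 V.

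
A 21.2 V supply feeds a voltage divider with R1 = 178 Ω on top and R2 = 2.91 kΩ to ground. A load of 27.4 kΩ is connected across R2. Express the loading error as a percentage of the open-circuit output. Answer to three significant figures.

0.608 %

The divider's output (Thévenin) resistance is R1‖R2 = 167.7 Ω.
Fractional drop under load = R_th/(R_th + R_L) = 167.7 / (167.7 + 27400) = 0.006085.
So the output falls by 0.608 %.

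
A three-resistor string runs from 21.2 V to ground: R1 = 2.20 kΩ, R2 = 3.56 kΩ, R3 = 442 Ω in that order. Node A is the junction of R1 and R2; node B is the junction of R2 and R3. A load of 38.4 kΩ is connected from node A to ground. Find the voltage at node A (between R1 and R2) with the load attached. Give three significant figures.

Below node A the series string R2+R3 = 4002 Ω sits in parallel with the 38400 Ω load: 3624 Ω.
V_A = 21.2 × 3624/(2200 + 3624) = 13.2 V.

V ≈ 13.2 V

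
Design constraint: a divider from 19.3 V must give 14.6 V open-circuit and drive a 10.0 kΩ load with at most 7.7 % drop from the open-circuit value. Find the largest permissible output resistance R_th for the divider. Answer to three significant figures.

Loading drop = R_th/(R_th + R_L) ≤ 0.0770, so R_th ≤ R_L · ε/(1−ε) = 10.0 kΩ × 0.0770/0.9230 = 834 Ω.

R_th ≤ 834 Ω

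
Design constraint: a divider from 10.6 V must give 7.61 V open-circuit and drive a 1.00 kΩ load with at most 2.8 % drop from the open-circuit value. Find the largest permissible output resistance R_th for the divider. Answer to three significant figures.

Loading drop = R_th/(R_th + R_L) ≤ 0.0280, so R_th ≤ R_L · ε/(1−ε) = 1.00 kΩ × 0.0280/0.9720 = 28.8 Ω.
(Any R1, R2 with R2/(R1+R2) = 0.718 and R1‖R2 ≤ 28.8 Ω will meet the spec.)

R_th ≤ 28.8 Ω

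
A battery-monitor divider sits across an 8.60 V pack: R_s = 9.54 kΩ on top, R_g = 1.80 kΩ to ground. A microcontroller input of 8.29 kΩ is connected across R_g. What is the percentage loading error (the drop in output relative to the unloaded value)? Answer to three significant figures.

The divider's output (Thévenin) resistance is R_s‖R_g = 1.514 kΩ.
Fractional drop under load = R_th/(R_th + R_L) = 1.514 / (1.514 + 8.29) = 0.1545.
So the output falls by 15.4 %.

15.4 %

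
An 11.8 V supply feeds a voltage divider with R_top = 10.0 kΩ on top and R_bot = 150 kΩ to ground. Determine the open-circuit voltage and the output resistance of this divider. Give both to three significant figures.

V_th is the open-circuit tap voltage: 11.8 × 150/(10.0 + 150) = 11.1 V.
With the supply zeroed, R_top and R_bot appear in parallel from the tap: R_th = R_top‖R_bot = (10.0 × 150)/160.0 = 9.38 kΩ.

V_th = 11.1 V, R_th = 9.38 kΩ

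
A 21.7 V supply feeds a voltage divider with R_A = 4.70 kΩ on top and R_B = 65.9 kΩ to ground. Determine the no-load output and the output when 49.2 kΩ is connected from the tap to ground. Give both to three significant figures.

Open-circuit: V = 21.7 × 65.9/(4.70 + 65.9) = 20.3 V.
With the load, R_B becomes R_B‖R_L = 28.17 kΩ, so V = 21.7 × 28.17/32.87 = 18.6 V.

Unloaded: 20.3 V; loaded: 18.6 V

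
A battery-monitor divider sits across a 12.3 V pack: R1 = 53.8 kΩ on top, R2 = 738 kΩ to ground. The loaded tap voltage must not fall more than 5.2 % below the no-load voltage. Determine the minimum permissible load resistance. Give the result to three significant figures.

Output resistance R_th = R1‖R2 = (53.8 × 738)/791.8 = 50.14 kΩ.
The fractional drop is R_th/(R_th + R_L); requiring this ≤ 0.0520 gives R_L ≥ R_th(1/0.0520 − 1) = 50.14 × 18.23 = 914 kΩ.

R_L(min) ≈ 914 kΩ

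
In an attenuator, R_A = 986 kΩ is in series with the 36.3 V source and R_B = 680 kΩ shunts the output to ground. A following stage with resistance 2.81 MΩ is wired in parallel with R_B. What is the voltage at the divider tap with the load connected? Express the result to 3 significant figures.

The load sits in parallel with R_B: R_B‖R_L = (680 × 2810) / (680 + 2810) = 547.5 kΩ.
V_out = 36.3 × 547.5 / (986 + 547.5) = 36.3 × 547.5/1534 = 13.0 V.

V_out ≈ 13.0 V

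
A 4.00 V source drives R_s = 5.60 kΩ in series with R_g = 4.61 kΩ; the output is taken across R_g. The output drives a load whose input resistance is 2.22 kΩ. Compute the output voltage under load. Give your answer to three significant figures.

V_out ≈ 0.844 V

The load sits in parallel with R_g: R_g‖R_L = (4.61 × 2.22) / (4.61 + 2.22) = 1.498 kΩ.
V_out = 4.00 × 1.498 / (5.60 + 1.498) = 4.00 × 1.498/7.098 = 0.844 V.
(Unloaded it would have been 1.81 V.)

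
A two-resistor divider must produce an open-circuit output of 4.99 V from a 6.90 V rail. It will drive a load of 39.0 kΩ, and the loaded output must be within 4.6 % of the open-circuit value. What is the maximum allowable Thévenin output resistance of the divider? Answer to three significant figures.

Loading drop = R_th/(R_th + R_L) ≤ 0.0460, so R_th ≤ R_L · ε/(1−ε) = 39.0 kΩ × 0.0460/0.9540 = 1.88 kΩ.
(Any R1, R2 with R2/(R1+R2) = 0.723 and R1‖R2 ≤ 1.88 kΩ will meet the spec.)

R_th ≤ 1.88 kΩ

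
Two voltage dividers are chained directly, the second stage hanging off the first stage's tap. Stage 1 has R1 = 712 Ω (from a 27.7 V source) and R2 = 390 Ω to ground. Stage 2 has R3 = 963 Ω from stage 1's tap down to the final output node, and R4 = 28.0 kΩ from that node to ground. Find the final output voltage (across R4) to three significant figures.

V_out ≈ 9.40 V

Stage 2 presents R3+R4 = 28960 Ω as a load on stage 1's tap.
Stage 1's lower leg becomes R2‖(R3+R4) = 384.8 Ω, so V_mid = 27.7 × 384.8/1097 = 9.719 V.
Stage 2 is itself unloaded: V_out = V_mid × R4/(R3+R4) = 9.719 × 28000/28960 = 9.40 V.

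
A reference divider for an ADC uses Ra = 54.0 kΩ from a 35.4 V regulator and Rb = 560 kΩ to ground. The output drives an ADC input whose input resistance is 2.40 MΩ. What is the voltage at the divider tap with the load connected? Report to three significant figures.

The load sits in parallel with Rb: Rb‖R_L = (560 × 2400) / (560 + 2400) = 454.1 kΩ.
V_out = 35.4 × 454.1 / (54.0 + 454.1) = 35.4 × 454.1/508.1 = 31.6 V.

V_out ≈ 31.6 V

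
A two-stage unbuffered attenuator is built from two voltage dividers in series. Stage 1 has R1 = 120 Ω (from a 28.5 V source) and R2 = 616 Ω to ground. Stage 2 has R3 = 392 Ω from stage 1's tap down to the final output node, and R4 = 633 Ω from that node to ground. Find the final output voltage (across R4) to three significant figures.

Stage 2 presents R3+R4 = 1025 Ω as a load on stage 1's tap.
Stage 1's lower leg becomes R2‖(R3+R4) = 384.8 Ω, so V_mid = 28.5 × 384.8/504.8 = 21.72 V.
Stage 2 is itself unloaded: V_out = V_mid × R4/(R3+R4) = 21.72 × 633/1025 = 13.4 V.

V_out ≈ 13.4 V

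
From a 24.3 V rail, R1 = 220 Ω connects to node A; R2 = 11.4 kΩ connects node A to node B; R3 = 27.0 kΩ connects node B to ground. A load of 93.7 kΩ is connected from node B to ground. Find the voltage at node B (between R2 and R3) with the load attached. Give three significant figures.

V ≈ 15.6 V

At node B, R3 is in parallel with the load: R3‖R_L = 20960 Ω.
Below node A the resistance is R2 + (R3‖R_L) = 32360 Ω, so V_A = 24.3 × 32360/32580 = 24.14 V.
Then V_B = V_A × (R3‖R_L)/(R2 + R3‖R_L) = 24.14 × 20960/32360 = 15.6 V.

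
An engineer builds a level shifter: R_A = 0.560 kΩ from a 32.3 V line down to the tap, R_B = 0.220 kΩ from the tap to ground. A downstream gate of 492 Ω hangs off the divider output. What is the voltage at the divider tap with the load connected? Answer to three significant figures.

The load sits in parallel with R_B: R_B‖R_L = (220 × 492) / (220 + 492) = 152.0 Ω.
V_out = 32.3 × 152.0 / (560 + 152.0) = 32.3 × 152.0/712.0 = 6.90 V.

V_out ≈ 6.90 V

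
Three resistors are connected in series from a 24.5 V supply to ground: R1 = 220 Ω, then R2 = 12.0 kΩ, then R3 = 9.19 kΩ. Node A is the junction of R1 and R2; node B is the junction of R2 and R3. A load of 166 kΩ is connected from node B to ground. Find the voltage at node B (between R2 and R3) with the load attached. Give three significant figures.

At node B, R3 is in parallel with the load: R3‖R_L = 8708 Ω.
Below node A the resistance is R2 + (R3‖R_L) = 20710 Ω, so V_A = 24.5 × 20710/20930 = 24.24 V.
Then V_B = V_A × (R3‖R_L)/(R2 + R3‖R_L) = 24.24 × 8708/20710 = 10.2 V.

V ≈ 10.2 V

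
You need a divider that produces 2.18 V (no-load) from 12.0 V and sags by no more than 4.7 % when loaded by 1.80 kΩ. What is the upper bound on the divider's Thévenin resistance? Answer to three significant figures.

R_th ≤ 88.8 Ω

Loading drop = R_th/(R_th + R_L) ≤ 0.0470, so R_th ≤ R_L · ε/(1−ε) = 1.80 kΩ × 0.0470/0.9530 = 88.8 Ω.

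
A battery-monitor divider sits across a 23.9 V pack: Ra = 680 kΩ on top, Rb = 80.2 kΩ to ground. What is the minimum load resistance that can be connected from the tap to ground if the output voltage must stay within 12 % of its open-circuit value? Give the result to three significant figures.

R_L(min) ≈ 526 kΩ

Output resistance R_th = Ra‖Rb = (680 × 80.2)/760.2 = 71.74 kΩ.
The fractional drop is R_th/(R_th + R_L); requiring this ≤ 0.120 gives R_L ≥ R_th(1/0.120 − 1) = 71.74 × 7.333 = 526 kΩ.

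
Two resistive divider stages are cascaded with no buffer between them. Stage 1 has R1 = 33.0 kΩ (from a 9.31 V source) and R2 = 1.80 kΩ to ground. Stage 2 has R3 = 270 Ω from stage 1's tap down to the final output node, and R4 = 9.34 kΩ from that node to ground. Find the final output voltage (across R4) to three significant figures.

V_out ≈ 0.397 V

Stage 2 presents R3+R4 = 9610 Ω as a load on stage 1's tap.
Stage 1's lower leg becomes R2‖(R3+R4) = 1516 Ω, so V_mid = 9.31 × 1516/34520 = 0.4089 V.
Stage 2 is itself unloaded: V_out = V_mid × R4/(R3+R4) = 0.4089 × 9340/9610 = 0.397 V.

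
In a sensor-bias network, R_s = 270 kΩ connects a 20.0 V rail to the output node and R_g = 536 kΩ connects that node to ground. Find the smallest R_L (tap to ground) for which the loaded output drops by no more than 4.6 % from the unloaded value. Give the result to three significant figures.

R_L(min) ≈ 3.72 MΩ

Output resistance R_th = R_s‖R_g = (270 × 536)/806.0 = 179.6 kΩ.
The fractional drop is R_th/(R_th + R_L); requiring this ≤ 0.0460 gives R_L ≥ R_th(1/0.0460 − 1) = 179.6 × 20.74 = 3.72 MΩ.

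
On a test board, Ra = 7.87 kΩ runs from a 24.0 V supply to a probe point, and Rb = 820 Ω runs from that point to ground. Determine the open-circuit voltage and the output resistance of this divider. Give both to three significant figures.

V_th is the open-circuit tap voltage: 24.0 × 820/(7870 + 820) = 2.26 V.
With the supply zeroed, Ra and Rb appear in parallel from the tap: R_th = Ra‖Rb = (7870 × 820)/8690 = 743 Ω.

V_th = 2.26 V, R_th = 743 Ω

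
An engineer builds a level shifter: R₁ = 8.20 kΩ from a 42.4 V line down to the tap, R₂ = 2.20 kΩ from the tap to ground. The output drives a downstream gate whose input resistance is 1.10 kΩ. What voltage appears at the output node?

The load sits in parallel with R₂: R₂‖R_L = (2.20 × 1.10) / (2.20 + 1.10) = 0.7333 kΩ.
V_out = 42.4 × 0.7333 / (8.20 + 0.7333) = 42.4 × 0.7333/8.933 = 3.48 V.

V_out ≈ 3.48 V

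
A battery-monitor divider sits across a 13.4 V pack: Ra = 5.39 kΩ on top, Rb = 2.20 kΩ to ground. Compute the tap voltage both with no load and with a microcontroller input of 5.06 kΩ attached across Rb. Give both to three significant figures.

Unloaded: 3.88 V; loaded: 2.97 V

Open-circuit: V = 13.4 × 2.20/(5.39 + 2.20) = 3.88 V.
With the load, Rb becomes Rb‖R_L = 1.533 kΩ, so V = 13.4 × 1.533/6.923 = 2.97 V.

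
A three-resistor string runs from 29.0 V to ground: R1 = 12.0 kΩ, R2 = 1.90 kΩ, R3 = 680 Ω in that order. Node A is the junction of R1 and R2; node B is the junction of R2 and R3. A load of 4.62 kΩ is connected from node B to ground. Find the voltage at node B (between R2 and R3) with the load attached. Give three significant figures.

At node B, R3 is in parallel with the load: R3‖R_L = 592.8 Ω.
Below node A the resistance is R2 + (R3‖R_L) = 2493 Ω, so V_A = 29.0 × 2493/14490 = 4.988 V.
Then V_B = V_A × (R3‖R_L)/(R2 + R3‖R_L) = 4.988 × 592.8/2493 = 1.19 V.

V ≈ 1.19 V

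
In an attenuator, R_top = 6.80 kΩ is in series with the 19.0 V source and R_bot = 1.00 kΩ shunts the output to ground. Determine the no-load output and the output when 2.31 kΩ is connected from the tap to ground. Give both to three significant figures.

Open-circuit: V = 19.0 × 1.00/(6.80 + 1.00) = 2.44 V.
With the load, R_bot becomes R_bot‖R_L = 0.6979 kΩ, so V = 19.0 × 0.6979/7.498 = 1.77 V.

Unloaded: 2.44 V; loaded: 1.77 V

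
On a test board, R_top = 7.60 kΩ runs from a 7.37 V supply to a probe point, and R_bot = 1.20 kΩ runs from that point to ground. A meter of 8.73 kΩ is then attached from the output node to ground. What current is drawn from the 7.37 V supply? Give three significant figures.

I ≈ 0.852 mA

R_bot‖R_L = 1.055 kΩ, so the source sees R_top + R_bot‖R_L = 8.655 kΩ.
I = 7.37 V / 8.655 kΩ = 0.852 mA.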